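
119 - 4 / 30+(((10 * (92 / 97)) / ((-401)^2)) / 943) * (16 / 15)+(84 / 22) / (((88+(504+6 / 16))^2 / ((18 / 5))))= 2682703193506937413 / 22569004273264141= 118.87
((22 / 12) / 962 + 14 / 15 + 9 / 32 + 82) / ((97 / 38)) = 121682479 / 3732560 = 32.60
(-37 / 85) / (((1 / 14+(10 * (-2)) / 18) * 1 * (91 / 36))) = 23976 / 144755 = 0.17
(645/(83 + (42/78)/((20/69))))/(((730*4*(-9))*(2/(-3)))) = 2795/6442396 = 0.00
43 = 43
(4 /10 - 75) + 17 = -57.60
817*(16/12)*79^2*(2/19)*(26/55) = 55819504/165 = 338300.02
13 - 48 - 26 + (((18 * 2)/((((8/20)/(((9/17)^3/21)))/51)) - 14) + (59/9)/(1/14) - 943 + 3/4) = -65038331/72828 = -893.04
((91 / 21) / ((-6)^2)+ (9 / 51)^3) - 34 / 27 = -1.13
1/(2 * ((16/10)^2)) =25/128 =0.20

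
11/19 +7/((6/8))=565/57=9.91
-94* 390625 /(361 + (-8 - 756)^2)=-62.87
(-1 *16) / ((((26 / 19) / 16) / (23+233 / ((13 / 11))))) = -6960384 / 169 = -41185.70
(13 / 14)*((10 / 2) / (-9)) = -65 / 126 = -0.52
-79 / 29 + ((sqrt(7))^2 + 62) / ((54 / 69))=14867 / 174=85.44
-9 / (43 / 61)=-12.77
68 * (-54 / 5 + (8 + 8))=1768 / 5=353.60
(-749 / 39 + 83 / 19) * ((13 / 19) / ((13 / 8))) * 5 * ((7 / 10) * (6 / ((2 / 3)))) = -923496 / 4693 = -196.78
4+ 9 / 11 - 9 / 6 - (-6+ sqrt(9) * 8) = -323 / 22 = -14.68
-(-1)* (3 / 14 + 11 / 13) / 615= 193 / 111930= 0.00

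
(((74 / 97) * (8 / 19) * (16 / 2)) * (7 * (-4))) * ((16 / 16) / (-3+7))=-33152 / 1843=-17.99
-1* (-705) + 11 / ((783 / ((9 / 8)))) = 490691 / 696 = 705.02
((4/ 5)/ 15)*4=16/ 75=0.21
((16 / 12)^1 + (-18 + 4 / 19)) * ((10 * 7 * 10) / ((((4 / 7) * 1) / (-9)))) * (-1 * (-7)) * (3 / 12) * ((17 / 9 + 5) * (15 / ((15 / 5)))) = 623359625 / 57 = 10936133.77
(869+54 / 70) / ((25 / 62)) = 1887404 / 875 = 2157.03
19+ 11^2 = 140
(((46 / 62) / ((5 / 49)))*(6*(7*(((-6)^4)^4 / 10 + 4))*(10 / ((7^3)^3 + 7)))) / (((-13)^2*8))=1192271574655497 / 75504494195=15790.74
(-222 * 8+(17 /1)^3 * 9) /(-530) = -42441 /530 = -80.08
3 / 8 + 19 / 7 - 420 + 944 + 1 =29573 / 56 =528.09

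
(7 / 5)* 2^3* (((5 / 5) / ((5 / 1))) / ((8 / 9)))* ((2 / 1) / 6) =0.84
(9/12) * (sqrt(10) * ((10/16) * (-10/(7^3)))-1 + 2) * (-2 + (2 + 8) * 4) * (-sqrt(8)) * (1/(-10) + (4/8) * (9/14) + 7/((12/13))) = -31141 * sqrt(2)/70 + 155705 * sqrt(5)/9604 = -592.89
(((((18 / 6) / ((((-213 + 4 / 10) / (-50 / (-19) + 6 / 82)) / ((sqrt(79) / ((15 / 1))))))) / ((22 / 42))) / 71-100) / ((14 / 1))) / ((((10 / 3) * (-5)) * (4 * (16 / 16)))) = 0.11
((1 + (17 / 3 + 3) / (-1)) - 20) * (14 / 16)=-581 / 24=-24.21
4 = 4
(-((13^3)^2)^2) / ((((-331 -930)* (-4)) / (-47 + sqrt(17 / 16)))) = 84231538519739 / 388 -1792160394037* sqrt(17) / 1552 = 212330468734.72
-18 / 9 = -2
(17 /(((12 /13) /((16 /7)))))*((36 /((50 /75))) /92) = 3978 /161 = 24.71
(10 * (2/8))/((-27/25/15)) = -625/18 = -34.72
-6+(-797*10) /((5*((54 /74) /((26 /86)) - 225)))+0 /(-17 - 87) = 1.16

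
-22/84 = -11/42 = -0.26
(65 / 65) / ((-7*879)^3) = -1 / 232948943577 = -0.00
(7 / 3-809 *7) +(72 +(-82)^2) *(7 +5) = 227674 / 3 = 75891.33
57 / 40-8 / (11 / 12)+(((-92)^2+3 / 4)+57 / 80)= 7443181 / 880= 8458.16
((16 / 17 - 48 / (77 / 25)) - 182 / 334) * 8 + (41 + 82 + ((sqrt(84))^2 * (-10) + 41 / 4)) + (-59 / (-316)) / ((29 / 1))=-829606211097 / 1001638946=-828.25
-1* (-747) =747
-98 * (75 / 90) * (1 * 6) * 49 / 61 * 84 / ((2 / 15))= -15126300 / 61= -247972.13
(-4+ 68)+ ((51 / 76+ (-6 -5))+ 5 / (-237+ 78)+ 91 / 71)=47120495 / 857964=54.92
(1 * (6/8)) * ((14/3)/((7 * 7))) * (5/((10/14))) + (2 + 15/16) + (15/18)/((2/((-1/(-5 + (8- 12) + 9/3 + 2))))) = 85/24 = 3.54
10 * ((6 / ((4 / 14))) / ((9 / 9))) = 210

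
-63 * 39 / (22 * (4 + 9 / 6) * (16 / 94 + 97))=-0.21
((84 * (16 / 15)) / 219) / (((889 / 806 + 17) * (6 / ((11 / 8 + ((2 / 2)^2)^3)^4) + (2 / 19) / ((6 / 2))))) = 23528674624 / 232856236945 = 0.10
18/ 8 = 9/ 4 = 2.25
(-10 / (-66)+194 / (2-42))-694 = -461141 / 660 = -698.70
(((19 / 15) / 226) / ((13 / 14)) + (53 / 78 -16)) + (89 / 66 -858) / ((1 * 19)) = -278167468 / 4605315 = -60.40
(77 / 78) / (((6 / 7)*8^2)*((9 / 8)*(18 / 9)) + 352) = 539 / 259584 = 0.00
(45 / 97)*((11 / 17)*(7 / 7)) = 495 / 1649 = 0.30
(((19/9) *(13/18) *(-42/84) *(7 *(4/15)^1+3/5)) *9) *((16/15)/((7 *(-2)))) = 1.29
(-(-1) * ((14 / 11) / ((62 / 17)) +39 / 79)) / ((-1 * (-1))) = 22700 / 26939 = 0.84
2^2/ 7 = 4/ 7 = 0.57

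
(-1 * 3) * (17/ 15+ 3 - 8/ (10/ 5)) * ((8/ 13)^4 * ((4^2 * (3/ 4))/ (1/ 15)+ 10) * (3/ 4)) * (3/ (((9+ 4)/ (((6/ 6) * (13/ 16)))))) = -43776/ 28561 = -1.53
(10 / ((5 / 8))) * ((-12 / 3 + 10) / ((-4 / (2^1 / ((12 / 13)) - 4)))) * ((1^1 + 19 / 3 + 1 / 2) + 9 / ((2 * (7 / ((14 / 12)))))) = 1133 / 3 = 377.67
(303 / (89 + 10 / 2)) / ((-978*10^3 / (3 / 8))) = -303 / 245152000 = -0.00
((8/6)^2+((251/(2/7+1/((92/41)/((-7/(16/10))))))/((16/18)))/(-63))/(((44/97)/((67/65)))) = 560532251/55167255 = 10.16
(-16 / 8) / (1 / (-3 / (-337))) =-6 / 337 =-0.02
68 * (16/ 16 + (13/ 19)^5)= 193622656/ 2476099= 78.20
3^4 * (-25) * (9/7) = -18225/7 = -2603.57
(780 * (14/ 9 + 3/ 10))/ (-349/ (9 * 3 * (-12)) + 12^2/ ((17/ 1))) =7971912/ 52589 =151.59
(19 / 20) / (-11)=-19 / 220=-0.09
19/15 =1.27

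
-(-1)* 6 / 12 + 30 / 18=13 / 6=2.17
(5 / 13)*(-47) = -235 / 13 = -18.08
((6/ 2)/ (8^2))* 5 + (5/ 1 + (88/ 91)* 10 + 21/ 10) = 495177/ 29120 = 17.00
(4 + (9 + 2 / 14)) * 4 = 368 / 7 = 52.57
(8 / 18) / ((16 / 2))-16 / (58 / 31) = -4435 / 522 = -8.50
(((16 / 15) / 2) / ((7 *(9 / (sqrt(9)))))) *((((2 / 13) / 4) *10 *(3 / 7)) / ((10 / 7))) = 4 / 1365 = 0.00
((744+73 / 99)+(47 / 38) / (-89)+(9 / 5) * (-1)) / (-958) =-1243720763 / 1603778220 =-0.78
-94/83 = -1.13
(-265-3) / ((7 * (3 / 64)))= -17152 / 21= -816.76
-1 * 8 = -8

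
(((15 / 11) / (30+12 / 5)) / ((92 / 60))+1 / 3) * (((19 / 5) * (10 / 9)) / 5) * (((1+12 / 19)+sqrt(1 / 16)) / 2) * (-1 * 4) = -1.15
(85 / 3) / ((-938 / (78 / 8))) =-0.29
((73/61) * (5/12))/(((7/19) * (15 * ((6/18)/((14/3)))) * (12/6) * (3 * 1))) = 0.21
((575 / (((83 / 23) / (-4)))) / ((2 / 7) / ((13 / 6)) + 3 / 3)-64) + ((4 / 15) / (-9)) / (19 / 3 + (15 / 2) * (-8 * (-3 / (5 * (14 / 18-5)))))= -30155177776 / 48088125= -627.08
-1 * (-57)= 57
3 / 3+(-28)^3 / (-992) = 717 / 31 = 23.13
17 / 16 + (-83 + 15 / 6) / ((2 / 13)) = -8355 / 16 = -522.19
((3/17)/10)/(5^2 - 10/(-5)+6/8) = 2/3145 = 0.00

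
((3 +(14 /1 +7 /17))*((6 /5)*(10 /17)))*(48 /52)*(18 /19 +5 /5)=1577088 /71383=22.09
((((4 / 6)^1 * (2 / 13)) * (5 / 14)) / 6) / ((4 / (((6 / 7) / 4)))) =5 / 15288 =0.00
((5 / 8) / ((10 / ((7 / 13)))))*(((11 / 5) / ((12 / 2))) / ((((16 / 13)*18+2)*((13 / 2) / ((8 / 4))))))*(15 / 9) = 77 / 293904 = 0.00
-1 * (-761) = 761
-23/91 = -0.25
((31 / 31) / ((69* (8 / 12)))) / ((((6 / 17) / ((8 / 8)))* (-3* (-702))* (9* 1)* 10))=17 / 52313040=0.00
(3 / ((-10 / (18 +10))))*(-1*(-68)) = -2856 / 5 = -571.20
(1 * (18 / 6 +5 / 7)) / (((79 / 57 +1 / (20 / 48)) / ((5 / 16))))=1425 / 4648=0.31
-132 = -132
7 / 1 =7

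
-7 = -7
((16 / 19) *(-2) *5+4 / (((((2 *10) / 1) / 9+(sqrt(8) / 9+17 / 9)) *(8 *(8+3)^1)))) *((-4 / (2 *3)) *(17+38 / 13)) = 111.71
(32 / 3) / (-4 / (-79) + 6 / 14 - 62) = -17696 / 102063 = -0.17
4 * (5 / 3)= 20 / 3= 6.67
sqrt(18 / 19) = 3 * sqrt(38) / 19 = 0.97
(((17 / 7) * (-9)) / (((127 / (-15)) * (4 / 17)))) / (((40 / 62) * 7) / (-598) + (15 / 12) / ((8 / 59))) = 192869352 / 161923349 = 1.19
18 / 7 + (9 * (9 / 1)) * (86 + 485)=323775 / 7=46253.57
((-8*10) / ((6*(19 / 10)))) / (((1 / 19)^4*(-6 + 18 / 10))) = 13718000 / 63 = 217746.03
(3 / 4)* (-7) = -21 / 4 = -5.25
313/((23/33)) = 10329/23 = 449.09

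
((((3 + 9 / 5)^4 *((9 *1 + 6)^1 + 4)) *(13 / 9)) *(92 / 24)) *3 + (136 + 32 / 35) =733584344 / 4375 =167676.42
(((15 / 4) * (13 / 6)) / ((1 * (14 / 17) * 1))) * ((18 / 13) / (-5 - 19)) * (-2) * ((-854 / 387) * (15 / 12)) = -25925 / 8256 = -3.14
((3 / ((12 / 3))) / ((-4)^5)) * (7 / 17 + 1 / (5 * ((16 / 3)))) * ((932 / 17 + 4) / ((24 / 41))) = -626275 / 18939904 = -0.03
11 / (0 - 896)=-11 / 896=-0.01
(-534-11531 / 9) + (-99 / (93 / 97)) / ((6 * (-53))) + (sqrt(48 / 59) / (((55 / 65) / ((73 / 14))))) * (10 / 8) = -53673779 / 29574 + 4745 * sqrt(177) / 9086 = -1807.95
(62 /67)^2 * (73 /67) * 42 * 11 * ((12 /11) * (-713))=-100838483424 /300763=-335275.56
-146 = -146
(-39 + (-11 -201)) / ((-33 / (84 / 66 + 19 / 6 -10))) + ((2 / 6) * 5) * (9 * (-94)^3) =-27135271397 / 2178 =-12458802.29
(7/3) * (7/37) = 49/111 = 0.44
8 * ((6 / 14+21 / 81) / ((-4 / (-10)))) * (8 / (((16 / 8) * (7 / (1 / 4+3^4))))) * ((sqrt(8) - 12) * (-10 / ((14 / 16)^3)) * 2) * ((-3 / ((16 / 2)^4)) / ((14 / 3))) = -4225000 / 117649+2112500 * sqrt(2) / 352947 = -27.45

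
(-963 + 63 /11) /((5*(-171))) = 234 /209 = 1.12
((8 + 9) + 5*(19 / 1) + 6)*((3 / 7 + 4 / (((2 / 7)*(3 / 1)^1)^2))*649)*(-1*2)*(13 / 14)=-368359420 / 441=-835282.13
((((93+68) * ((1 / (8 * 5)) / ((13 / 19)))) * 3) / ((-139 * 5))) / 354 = -0.00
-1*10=-10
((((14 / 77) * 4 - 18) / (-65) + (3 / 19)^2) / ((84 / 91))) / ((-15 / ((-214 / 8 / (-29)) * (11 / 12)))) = -321107 / 18090432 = -0.02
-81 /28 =-2.89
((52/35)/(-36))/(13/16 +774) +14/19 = 54666818/74196045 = 0.74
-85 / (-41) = 85 / 41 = 2.07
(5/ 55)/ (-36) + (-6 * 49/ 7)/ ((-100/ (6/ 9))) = 2747/ 9900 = 0.28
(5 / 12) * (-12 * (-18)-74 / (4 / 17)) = -985 / 24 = -41.04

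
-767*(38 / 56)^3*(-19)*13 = 1299430691 / 21952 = 59194.18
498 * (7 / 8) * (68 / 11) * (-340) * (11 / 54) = -1679090 / 9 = -186565.56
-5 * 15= -75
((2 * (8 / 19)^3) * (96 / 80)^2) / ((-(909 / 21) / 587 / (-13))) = 656388096 / 17318975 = 37.90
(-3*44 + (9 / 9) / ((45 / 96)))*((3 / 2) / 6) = -487 / 15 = -32.47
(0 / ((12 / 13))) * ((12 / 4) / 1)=0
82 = 82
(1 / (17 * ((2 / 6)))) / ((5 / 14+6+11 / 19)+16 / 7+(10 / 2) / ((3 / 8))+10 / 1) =2394 / 441643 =0.01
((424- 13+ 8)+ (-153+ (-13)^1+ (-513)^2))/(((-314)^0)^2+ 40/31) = 115015.24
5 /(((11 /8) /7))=280 /11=25.45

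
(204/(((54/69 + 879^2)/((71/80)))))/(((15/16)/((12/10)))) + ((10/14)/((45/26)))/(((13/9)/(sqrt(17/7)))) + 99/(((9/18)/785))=2 * sqrt(119)/49 + 115087891148338/740448375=155430.45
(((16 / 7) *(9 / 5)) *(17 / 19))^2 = 5992704 / 442225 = 13.55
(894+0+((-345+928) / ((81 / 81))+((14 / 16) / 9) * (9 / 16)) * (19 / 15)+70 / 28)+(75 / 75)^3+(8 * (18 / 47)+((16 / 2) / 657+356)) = 1995.11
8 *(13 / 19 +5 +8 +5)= 2840 / 19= 149.47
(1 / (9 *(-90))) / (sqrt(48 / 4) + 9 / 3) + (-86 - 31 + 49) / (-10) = 5509 / 810 - sqrt(3) / 1215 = 6.80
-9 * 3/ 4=-27/ 4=-6.75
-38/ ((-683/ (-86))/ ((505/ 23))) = -105.06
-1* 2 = -2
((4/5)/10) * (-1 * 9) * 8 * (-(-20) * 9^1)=-5184/5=-1036.80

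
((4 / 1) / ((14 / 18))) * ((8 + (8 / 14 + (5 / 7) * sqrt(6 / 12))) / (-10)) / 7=-216 / 343 - 9 * sqrt(2) / 343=-0.67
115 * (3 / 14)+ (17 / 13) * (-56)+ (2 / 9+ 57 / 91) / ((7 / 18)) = -59121 / 1274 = -46.41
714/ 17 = 42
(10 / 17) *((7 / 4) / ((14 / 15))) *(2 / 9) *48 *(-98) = -19600 / 17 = -1152.94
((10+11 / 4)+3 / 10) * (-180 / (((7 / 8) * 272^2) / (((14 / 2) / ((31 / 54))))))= -63423 / 143344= -0.44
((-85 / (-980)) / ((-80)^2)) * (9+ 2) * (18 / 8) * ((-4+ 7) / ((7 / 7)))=0.00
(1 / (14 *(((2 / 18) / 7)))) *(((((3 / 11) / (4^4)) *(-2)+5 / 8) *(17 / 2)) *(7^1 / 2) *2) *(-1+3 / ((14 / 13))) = 3354525 / 11264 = 297.81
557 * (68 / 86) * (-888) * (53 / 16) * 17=-947004159 / 43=-22023352.53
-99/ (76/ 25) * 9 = -293.09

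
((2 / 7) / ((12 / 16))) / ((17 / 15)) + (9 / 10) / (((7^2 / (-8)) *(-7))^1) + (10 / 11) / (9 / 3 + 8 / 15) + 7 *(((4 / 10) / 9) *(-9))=-37149176 / 16997365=-2.19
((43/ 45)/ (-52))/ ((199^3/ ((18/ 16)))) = -43/ 16391645920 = -0.00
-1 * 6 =-6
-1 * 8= -8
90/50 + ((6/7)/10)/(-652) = 1.80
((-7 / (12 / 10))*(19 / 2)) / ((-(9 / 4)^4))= 42560 / 19683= 2.16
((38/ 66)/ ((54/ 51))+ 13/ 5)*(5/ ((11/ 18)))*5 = 46685/ 363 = 128.61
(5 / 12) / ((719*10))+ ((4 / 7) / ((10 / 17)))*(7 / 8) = 73343 / 86280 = 0.85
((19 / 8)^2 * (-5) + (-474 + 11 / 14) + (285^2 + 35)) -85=36141765 / 448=80673.58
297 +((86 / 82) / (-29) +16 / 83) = 29325494 / 98687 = 297.16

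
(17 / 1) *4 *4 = 272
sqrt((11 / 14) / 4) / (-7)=-sqrt(154) / 196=-0.06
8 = 8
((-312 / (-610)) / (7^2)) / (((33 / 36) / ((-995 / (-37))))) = 372528 / 1216523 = 0.31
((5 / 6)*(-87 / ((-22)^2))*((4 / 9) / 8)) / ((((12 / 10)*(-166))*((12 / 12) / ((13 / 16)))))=9425 / 277668864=0.00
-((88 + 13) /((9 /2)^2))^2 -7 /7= -169777 /6561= -25.88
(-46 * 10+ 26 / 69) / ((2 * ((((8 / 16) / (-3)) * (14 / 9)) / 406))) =8277354 / 23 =359884.96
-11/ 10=-1.10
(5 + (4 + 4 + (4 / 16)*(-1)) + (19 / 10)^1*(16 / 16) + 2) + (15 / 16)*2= 741 / 40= 18.52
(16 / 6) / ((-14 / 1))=-4 / 21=-0.19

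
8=8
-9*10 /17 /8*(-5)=3.31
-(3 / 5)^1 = -3 / 5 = -0.60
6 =6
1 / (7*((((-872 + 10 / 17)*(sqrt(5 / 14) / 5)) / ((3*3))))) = -17*sqrt(70) / 11522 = -0.01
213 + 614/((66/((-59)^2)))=1075696/33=32596.85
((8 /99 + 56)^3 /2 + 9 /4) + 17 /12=85572936067 /970299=88192.34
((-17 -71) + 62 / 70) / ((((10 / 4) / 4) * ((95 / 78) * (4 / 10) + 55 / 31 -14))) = 3686241 / 310450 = 11.87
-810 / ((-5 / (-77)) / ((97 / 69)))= -403326 / 23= -17535.91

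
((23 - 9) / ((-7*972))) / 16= -1 / 7776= -0.00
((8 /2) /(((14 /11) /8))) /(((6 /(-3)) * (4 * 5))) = -22 /35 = -0.63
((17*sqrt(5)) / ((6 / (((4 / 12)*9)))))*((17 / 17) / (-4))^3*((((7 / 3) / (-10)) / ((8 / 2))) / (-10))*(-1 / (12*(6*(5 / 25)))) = 119*sqrt(5) / 2211840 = 0.00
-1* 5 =-5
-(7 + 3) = -10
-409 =-409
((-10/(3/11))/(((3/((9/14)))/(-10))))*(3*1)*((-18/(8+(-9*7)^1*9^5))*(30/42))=13500/16571261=0.00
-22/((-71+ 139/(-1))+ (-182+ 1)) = 22/391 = 0.06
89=89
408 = 408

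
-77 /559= -0.14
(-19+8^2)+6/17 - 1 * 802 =-12863/17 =-756.65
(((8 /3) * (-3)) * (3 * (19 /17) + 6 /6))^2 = 350464 /289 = 1212.68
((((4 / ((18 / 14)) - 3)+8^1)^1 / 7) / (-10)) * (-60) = 146 / 21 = 6.95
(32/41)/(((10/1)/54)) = 864/205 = 4.21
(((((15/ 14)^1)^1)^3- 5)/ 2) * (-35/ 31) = 51725/ 24304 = 2.13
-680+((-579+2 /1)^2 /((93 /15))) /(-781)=-18128125 /24211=-748.76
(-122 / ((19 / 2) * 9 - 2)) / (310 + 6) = -61 / 13193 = -0.00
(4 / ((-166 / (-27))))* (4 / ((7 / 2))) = 432 / 581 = 0.74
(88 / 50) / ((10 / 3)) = 0.53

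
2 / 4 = 1 / 2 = 0.50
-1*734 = -734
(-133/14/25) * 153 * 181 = -526167/50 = -10523.34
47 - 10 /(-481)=22617 /481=47.02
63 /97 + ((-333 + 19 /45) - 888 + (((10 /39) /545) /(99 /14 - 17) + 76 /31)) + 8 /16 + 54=-1162.98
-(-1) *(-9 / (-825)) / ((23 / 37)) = 111 / 6325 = 0.02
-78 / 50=-39 / 25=-1.56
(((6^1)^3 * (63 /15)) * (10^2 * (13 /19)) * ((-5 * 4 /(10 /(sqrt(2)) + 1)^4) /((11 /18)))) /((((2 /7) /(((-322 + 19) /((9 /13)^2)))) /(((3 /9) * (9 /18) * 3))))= 26850247070400 /24588641 - 9777669408000 * sqrt(2) /24588641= 529615.87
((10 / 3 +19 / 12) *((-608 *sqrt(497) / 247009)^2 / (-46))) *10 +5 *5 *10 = 2117642646530 / 8470679637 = 250.00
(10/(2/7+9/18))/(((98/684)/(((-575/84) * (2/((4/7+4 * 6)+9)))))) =-131100/3619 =-36.23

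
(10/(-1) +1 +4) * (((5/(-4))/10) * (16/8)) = 5/4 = 1.25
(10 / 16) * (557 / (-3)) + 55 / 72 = -2075 / 18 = -115.28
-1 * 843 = -843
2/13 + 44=574/13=44.15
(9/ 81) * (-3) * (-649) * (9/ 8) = 1947/ 8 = 243.38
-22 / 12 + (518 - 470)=277 / 6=46.17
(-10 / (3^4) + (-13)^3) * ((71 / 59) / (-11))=12635657 / 52569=240.36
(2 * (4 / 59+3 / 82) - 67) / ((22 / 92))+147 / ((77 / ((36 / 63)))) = -278.22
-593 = -593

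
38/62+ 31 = 980/31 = 31.61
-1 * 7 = -7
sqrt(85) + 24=33.22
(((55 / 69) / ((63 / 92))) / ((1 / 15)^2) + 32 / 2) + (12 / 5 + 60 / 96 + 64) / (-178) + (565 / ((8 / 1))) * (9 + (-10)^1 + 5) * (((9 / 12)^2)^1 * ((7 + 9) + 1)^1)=890820563 / 299040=2978.93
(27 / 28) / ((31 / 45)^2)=54675 / 26908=2.03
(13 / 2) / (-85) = -13 / 170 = -0.08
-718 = -718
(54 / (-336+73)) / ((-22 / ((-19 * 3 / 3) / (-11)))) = 513 / 31823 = 0.02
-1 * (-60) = 60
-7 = -7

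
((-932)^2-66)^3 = 655234074741597112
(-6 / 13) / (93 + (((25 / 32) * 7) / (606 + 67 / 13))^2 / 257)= -81364703232 / 16394987756173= -0.00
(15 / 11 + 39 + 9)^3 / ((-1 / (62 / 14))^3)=-10447500.36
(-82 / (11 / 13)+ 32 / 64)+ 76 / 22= -2045 / 22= -92.95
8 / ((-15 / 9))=-24 / 5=-4.80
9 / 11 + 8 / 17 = 241 / 187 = 1.29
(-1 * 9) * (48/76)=-108/19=-5.68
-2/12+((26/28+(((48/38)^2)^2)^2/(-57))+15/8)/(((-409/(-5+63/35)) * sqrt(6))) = -1/6+48607229353351 * sqrt(6)/13857823181119155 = -0.16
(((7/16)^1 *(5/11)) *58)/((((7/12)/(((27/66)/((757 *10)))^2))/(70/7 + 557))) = 3995649/122036515040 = 0.00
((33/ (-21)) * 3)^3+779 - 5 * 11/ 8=1831215/ 2744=667.35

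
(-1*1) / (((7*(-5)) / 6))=6 / 35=0.17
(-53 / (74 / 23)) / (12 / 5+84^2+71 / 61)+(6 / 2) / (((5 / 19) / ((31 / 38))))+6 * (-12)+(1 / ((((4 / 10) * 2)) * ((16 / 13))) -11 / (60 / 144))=-2245638261673 / 25493497280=-88.09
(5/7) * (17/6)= 85/42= 2.02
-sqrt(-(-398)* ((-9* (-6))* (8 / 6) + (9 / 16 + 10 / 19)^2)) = -sqrt(2691878174) / 304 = -170.67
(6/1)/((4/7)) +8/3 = 79/6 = 13.17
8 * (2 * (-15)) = -240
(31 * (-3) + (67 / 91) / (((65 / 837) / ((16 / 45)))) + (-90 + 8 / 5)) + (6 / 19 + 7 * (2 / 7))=-98737671 / 561925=-175.71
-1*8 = -8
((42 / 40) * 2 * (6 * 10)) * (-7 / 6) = -147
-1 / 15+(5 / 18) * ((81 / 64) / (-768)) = -32993 / 491520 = -0.07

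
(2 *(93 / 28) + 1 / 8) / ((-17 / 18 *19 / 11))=-37521 / 9044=-4.15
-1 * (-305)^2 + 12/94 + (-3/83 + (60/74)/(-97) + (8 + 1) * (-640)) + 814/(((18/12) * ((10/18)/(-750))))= -11639961660022/14000689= -831384.92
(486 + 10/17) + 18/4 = 16697/34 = 491.09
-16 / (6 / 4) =-32 / 3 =-10.67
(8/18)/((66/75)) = 50/99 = 0.51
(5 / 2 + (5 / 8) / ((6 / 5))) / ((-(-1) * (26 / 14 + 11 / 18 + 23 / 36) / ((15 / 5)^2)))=35 / 4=8.75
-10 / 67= -0.15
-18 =-18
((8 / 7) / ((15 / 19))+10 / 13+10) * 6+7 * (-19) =-27163 / 455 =-59.70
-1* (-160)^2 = -25600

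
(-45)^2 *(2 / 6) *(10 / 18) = 375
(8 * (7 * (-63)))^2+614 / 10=62234227 / 5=12446845.40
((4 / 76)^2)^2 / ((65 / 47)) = 47 / 8470865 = 0.00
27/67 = 0.40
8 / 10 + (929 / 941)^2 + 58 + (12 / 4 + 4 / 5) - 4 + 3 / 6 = 531949681 / 8854810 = 60.07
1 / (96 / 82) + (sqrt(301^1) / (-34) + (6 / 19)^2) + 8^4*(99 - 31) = 278528.44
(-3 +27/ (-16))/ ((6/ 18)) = -225/ 16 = -14.06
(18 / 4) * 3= 27 / 2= 13.50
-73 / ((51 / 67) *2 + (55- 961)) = 4891 / 60600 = 0.08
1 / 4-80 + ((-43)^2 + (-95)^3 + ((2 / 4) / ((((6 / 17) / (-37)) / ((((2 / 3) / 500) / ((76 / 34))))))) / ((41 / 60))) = -49988768617 / 58425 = -855605.80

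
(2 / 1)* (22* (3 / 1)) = 132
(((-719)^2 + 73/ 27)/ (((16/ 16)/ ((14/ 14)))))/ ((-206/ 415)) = -2896289150/ 2781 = -1041456.01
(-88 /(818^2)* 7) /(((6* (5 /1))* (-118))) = 77 /296087370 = 0.00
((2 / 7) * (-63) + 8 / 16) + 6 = -23 / 2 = -11.50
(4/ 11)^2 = 16/ 121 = 0.13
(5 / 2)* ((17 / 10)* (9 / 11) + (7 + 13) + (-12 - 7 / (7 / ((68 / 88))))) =21.55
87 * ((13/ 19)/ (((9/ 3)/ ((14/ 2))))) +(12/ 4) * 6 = 2981/ 19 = 156.89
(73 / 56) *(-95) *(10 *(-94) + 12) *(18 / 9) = 1608920 / 7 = 229845.71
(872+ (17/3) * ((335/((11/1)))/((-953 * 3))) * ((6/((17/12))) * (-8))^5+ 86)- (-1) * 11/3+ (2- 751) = 7080602809110554/2626651929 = 2695676.09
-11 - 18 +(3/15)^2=-724/25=-28.96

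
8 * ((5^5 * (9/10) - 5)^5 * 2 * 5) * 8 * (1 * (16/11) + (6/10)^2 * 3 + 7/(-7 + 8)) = 11707697084796380865000/11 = 1064336098617852805909.09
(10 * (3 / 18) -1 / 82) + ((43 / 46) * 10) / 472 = 2235641 / 1335288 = 1.67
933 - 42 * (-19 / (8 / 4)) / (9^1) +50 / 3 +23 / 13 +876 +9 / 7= 170448 / 91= 1873.05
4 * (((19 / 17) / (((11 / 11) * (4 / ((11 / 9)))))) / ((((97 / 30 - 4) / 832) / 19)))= -33038720 / 1173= -28166.00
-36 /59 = -0.61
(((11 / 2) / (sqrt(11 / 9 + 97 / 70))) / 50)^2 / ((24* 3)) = 0.00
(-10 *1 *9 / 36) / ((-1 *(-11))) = -5 / 22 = -0.23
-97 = -97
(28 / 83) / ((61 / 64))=1792 / 5063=0.35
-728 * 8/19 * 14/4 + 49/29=-590205/551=-1071.15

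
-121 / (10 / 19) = -2299 / 10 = -229.90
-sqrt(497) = -22.29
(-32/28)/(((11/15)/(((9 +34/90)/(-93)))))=3376/21483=0.16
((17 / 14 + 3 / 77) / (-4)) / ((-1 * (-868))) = -193 / 534688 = -0.00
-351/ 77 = -4.56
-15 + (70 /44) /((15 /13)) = -899 /66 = -13.62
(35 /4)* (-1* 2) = -17.50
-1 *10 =-10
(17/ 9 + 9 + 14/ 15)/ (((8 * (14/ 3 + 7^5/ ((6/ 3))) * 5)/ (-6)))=-38/ 180175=-0.00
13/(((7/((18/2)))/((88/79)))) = 10296/553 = 18.62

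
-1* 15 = -15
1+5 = 6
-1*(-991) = 991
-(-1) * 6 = 6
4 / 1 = 4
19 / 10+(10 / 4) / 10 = 43 / 20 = 2.15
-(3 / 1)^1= -3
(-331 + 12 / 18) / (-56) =991 / 168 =5.90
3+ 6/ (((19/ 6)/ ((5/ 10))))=75/ 19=3.95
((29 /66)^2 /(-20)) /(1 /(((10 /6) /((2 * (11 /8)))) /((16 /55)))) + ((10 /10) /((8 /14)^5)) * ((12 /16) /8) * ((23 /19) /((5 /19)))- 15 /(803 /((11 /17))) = 4680369196001 /664264212480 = 7.05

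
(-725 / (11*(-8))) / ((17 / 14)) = 5075 / 748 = 6.78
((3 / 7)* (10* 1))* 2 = 8.57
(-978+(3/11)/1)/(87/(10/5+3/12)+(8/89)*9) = -574317/23188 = -24.77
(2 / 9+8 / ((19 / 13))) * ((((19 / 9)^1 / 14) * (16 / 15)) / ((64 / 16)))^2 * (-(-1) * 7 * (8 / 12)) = 148048 / 3444525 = 0.04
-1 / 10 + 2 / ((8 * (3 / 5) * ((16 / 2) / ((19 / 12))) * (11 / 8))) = -317 / 7920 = -0.04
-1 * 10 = -10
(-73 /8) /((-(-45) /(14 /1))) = -511 /180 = -2.84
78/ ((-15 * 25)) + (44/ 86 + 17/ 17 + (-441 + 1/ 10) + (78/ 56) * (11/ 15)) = -438.57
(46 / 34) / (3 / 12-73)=-0.02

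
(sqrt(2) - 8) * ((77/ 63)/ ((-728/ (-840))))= -440/ 39 + 55 * sqrt(2)/ 39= -9.29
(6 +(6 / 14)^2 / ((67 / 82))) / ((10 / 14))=20436 / 2345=8.71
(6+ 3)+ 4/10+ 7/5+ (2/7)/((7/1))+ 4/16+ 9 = 19689/980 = 20.09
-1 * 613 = -613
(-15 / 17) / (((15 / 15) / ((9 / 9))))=-15 / 17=-0.88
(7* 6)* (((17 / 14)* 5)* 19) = 4845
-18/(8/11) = -99/4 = -24.75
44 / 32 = 11 / 8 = 1.38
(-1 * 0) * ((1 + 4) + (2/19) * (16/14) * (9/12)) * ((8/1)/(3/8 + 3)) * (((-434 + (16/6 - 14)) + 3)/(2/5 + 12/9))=0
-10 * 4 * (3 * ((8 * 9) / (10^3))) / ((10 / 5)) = -108 / 25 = -4.32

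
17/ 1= 17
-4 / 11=-0.36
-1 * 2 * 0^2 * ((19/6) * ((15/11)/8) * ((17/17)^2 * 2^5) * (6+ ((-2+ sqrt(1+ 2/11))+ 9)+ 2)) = 0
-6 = -6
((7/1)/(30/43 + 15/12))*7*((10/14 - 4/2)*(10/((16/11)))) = -29799/134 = -222.38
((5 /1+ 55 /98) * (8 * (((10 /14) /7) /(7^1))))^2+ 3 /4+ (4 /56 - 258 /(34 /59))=-8575819140219 /19208316932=-446.46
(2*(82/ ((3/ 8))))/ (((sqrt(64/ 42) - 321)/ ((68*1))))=-200468352/ 2163829 - 356864*sqrt(42)/ 6491487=-93.00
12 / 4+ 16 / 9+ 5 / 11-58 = -5224 / 99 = -52.77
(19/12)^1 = 19/12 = 1.58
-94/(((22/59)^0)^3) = -94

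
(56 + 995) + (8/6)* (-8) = 3121/3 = 1040.33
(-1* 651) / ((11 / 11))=-651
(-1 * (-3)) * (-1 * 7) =-21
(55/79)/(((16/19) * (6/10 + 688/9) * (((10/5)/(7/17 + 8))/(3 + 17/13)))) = 0.19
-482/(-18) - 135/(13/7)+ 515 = 54883/117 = 469.09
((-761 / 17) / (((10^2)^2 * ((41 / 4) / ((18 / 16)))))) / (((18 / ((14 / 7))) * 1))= -761 / 13940000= -0.00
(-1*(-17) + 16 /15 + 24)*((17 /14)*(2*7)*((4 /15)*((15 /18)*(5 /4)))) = 10727 /54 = 198.65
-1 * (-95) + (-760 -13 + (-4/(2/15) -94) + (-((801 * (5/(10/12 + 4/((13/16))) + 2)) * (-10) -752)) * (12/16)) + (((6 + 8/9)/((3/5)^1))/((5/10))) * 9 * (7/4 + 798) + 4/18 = 736581295/4041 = 182276.98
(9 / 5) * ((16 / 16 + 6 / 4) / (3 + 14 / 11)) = 99 / 94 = 1.05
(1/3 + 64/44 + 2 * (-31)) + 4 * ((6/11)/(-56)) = -13918/231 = -60.25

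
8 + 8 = 16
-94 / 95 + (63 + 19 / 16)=63.20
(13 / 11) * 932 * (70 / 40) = 21203 / 11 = 1927.55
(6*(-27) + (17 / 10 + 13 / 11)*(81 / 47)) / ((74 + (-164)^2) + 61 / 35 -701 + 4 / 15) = -17049123 / 2852243504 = -0.01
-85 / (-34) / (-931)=-5 / 1862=-0.00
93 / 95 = 0.98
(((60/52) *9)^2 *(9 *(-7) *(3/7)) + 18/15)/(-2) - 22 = 1433.24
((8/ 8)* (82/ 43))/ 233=82/ 10019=0.01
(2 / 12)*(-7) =-7 / 6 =-1.17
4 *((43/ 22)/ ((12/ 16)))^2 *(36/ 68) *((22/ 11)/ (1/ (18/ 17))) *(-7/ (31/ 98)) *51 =-2191819392/ 63767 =-34372.31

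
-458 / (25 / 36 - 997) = 16488 / 35867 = 0.46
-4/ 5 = -0.80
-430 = -430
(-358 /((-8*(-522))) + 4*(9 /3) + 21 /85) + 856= 154081273 /177480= 868.16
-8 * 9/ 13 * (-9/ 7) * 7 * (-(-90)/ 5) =11664/ 13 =897.23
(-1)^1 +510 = 509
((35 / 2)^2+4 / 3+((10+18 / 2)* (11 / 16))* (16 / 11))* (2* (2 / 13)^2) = 7838 / 507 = 15.46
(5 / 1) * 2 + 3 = 13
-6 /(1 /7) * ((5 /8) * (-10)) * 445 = 233625 /2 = 116812.50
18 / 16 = 9 / 8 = 1.12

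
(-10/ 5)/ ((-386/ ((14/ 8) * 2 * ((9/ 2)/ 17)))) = 63/ 13124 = 0.00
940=940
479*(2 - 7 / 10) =6227 / 10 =622.70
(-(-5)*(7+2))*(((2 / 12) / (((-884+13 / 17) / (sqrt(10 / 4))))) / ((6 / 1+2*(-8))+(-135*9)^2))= -17*sqrt(10) / 5910764860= -0.00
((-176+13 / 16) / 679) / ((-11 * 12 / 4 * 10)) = 2803 / 3585120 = 0.00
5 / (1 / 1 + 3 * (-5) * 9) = -5 / 134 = -0.04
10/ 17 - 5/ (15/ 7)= -89/ 51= -1.75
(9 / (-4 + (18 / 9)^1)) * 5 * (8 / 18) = -10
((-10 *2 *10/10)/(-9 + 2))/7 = 20/49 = 0.41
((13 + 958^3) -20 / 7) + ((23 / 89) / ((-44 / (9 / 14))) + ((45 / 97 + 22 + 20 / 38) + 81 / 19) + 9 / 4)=88836737499700873 / 101040632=879217951.64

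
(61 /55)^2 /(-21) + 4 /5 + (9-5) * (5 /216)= 953657 /1143450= 0.83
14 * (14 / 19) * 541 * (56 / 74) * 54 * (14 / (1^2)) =2244570048 / 703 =3192845.02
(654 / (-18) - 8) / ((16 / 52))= -1729 / 12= -144.08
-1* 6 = -6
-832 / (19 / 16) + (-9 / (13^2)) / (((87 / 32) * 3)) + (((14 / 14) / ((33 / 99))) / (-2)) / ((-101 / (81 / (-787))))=-700.64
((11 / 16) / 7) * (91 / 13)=11 / 16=0.69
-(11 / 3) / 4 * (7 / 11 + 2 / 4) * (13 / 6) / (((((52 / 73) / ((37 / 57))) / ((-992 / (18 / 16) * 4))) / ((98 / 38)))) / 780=82056380 / 3421197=23.98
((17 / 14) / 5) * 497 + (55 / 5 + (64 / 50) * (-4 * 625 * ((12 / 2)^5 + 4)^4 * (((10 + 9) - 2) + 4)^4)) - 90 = -22800561651807851519999583 / 10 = -2280056165180785151999958.00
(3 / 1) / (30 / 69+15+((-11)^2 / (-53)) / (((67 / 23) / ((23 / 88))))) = 653384 / 3317001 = 0.20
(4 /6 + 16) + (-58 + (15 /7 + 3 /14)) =-1637 /42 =-38.98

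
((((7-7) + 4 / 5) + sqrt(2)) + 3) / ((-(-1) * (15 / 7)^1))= 7 * sqrt(2) / 15 + 133 / 75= 2.43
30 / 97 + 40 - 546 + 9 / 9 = -48955 / 97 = -504.69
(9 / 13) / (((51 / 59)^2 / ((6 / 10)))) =10443 / 18785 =0.56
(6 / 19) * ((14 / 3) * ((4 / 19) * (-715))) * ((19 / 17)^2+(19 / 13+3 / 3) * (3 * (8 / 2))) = -712521040 / 104329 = -6829.56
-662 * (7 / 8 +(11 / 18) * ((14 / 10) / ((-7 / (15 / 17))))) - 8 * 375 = -715603 / 204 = -3507.86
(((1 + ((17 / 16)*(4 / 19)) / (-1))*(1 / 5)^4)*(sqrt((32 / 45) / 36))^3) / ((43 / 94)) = 22184*sqrt(10) / 9306140625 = 0.00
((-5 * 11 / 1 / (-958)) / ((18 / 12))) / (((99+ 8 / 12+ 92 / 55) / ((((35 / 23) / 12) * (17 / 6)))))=1799875 / 13263498504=0.00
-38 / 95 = -2 / 5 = -0.40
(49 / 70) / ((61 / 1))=7 / 610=0.01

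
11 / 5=2.20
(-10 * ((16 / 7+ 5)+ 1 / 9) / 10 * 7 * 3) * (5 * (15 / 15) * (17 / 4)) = -19805 / 6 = -3300.83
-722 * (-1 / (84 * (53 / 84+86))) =0.10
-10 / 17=-0.59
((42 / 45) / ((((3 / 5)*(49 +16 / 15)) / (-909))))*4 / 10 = -11.30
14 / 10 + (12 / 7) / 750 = 1227 / 875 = 1.40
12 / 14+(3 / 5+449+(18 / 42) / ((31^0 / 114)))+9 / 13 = 500.01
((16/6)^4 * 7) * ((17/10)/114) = 121856/23085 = 5.28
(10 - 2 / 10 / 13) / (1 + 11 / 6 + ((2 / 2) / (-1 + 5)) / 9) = 23364 / 6695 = 3.49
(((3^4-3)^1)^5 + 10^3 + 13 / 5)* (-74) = -1068254887122 / 5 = -213650977424.40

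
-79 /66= -1.20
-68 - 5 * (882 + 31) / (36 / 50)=-115349 / 18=-6408.28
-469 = -469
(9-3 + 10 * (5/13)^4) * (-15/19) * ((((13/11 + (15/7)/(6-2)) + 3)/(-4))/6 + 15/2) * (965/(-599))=2891669239775/50058122114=57.77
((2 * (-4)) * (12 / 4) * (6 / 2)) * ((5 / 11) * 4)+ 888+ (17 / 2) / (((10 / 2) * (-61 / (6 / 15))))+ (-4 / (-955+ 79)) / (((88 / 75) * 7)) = 51917691269 / 68576200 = 757.08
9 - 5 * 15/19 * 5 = -204/19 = -10.74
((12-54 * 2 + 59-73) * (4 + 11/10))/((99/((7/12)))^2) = -833/42768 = -0.02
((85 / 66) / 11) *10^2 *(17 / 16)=36125 / 2904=12.44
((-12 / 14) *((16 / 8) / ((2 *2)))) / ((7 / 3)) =-9 / 49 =-0.18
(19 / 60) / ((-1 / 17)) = -323 / 60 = -5.38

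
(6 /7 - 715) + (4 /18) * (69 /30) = -224794 /315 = -713.63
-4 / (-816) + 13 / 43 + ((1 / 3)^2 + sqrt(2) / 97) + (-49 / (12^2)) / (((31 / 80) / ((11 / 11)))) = -375101 / 815796 + sqrt(2) / 97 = -0.45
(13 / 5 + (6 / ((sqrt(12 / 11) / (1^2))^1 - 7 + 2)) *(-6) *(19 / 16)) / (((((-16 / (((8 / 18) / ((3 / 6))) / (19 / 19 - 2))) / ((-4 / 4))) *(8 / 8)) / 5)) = -60701 / 18936 - 95 *sqrt(33) / 1052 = -3.72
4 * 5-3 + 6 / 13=227 / 13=17.46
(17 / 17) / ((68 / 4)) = 1 / 17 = 0.06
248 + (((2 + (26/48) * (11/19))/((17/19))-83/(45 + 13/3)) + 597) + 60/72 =4260779/5032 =846.74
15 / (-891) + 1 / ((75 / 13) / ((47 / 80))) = 50489 / 594000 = 0.08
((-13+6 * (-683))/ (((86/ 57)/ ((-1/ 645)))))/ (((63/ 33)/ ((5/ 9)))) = 859199/ 698922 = 1.23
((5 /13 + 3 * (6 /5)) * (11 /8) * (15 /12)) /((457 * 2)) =2849 /380224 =0.01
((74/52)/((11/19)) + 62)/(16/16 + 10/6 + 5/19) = 1050795/47762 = 22.00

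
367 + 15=382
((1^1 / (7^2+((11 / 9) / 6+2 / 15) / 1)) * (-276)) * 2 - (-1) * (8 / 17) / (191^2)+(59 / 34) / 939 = -173556884214877 / 15514867540326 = -11.19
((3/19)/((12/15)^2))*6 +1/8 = 61/38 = 1.61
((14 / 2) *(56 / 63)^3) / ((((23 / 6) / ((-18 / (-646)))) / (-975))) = -34.84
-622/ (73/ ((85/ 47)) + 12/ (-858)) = -7560410/ 490463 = -15.41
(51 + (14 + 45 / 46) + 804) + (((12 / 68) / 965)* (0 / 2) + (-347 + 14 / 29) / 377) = 33620421 / 38686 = 869.06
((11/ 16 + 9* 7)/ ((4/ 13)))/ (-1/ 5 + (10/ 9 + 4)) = 45855/ 1088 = 42.15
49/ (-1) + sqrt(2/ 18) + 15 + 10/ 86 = -4328/ 129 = -33.55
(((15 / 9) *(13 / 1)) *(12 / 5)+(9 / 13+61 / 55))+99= 109253 / 715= 152.80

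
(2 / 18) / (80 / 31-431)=-31 / 119529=-0.00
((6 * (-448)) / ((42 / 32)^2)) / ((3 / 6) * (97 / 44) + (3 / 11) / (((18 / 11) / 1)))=-2883584 / 2345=-1229.67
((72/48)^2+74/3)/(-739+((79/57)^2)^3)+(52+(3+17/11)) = 62413125383295221/1104487430705560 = 56.51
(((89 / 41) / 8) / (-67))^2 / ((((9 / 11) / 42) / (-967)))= -589789739 / 724416864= -0.81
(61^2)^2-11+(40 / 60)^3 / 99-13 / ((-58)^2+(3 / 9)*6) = 1258336721981 / 90882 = 13845830.00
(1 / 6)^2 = 1 / 36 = 0.03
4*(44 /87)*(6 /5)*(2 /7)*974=685696 /1015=675.56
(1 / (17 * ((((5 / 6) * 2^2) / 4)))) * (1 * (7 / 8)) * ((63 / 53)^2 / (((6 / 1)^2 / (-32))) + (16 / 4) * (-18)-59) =-7801647 / 955060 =-8.17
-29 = -29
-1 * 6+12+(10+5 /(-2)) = 27 /2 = 13.50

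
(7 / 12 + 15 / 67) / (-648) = -649 / 520992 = -0.00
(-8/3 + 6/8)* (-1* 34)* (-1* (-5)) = 1955/6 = 325.83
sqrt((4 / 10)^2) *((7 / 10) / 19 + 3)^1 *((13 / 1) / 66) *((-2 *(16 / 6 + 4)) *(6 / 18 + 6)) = -20.20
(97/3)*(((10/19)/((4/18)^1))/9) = 485/57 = 8.51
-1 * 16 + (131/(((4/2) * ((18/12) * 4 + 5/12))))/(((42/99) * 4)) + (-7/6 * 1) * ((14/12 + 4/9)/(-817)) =-9.98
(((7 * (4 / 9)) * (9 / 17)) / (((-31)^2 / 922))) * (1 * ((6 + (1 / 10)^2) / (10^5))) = 1939427 / 20421250000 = 0.00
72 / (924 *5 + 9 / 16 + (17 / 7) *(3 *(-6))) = 2688 / 170869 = 0.02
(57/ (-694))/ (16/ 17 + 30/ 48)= -1292/ 24637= -0.05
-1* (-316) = 316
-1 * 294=-294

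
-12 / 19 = -0.63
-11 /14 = -0.79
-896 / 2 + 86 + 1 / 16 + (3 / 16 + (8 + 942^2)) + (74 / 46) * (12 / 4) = 81605387 / 92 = 887015.08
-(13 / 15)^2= -169 / 225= -0.75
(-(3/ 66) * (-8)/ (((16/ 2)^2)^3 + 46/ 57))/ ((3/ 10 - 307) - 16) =-1140/ 265202595119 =-0.00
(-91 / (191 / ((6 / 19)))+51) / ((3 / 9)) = 553599 / 3629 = 152.55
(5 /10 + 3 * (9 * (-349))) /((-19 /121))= 2280245 /38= 60006.45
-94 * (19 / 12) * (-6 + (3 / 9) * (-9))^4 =-1952991 / 2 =-976495.50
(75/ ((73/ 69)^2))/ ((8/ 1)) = 357075/ 42632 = 8.38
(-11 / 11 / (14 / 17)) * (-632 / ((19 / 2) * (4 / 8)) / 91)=1.78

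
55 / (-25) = -11 / 5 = -2.20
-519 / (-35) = 519 / 35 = 14.83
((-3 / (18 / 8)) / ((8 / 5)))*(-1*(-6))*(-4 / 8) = 5 / 2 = 2.50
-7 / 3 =-2.33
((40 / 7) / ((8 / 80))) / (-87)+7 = 3863 / 609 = 6.34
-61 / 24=-2.54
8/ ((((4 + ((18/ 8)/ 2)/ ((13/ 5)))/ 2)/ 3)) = 4992/ 461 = 10.83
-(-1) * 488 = 488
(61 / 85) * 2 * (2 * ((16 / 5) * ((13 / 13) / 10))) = 1952 / 2125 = 0.92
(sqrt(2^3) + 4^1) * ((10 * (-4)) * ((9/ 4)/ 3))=-120 - 60 * sqrt(2)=-204.85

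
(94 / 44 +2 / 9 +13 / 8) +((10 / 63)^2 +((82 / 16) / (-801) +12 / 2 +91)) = 392460010 / 3885651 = 101.00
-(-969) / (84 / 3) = 969 / 28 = 34.61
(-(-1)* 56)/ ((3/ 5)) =280/ 3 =93.33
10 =10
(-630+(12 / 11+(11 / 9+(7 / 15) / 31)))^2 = 92768180877376 / 235469025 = 393971.91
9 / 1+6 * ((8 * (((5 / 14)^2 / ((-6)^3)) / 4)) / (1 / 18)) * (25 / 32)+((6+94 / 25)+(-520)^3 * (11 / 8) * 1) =-30315081874057 / 156800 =-193335981.34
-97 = -97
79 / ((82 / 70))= 67.44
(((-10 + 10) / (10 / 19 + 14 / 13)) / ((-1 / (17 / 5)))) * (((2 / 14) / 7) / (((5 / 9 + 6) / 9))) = 0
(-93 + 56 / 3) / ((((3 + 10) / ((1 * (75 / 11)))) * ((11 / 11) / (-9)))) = 50175 / 143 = 350.87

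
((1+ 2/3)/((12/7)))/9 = 0.11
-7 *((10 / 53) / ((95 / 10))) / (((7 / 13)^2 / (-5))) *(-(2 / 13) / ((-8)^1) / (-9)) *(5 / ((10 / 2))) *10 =-0.05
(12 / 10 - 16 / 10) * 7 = -14 / 5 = -2.80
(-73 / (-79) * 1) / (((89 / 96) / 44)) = 308352 / 7031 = 43.86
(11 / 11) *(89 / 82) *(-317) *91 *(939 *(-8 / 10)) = 23519733.04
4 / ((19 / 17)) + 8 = 220 / 19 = 11.58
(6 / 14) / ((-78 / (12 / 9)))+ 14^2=53506 / 273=195.99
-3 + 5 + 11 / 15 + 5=116 / 15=7.73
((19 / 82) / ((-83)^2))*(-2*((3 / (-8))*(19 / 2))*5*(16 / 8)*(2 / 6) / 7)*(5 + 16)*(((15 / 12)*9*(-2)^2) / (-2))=-0.05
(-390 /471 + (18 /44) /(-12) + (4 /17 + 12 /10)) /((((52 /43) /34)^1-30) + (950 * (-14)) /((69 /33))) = -665712713 /7422583275360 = -0.00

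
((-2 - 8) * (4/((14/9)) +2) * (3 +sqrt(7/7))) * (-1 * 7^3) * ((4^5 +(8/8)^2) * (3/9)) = 64288000/3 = 21429333.33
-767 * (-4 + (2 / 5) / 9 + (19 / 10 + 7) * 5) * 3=-2798783 / 30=-93292.77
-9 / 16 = -0.56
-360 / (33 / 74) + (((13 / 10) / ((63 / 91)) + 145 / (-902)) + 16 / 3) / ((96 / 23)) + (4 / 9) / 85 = -26681914999 / 33121440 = -805.58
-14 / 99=-0.14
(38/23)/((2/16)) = 304/23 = 13.22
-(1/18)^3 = -1/5832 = -0.00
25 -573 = -548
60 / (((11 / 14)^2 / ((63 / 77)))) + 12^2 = 297504 / 1331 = 223.52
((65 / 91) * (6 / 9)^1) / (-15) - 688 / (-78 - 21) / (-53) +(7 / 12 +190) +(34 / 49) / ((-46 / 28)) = 30572215 / 160908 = 190.00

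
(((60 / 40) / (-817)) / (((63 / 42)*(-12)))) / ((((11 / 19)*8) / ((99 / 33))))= 1 / 15136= 0.00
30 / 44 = 15 / 22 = 0.68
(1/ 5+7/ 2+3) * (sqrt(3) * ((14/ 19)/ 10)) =469 * sqrt(3)/ 950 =0.86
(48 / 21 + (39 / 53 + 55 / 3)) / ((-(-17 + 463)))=-11884 / 248199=-0.05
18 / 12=3 / 2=1.50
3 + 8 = 11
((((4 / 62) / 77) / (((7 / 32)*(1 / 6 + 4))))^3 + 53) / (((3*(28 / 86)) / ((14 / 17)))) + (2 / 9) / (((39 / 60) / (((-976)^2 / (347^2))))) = 827295249397472575456209997 / 17456820077476018755140625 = 47.39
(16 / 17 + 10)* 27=5022 / 17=295.41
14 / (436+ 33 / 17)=238 / 7445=0.03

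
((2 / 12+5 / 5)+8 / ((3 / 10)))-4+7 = 185 / 6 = 30.83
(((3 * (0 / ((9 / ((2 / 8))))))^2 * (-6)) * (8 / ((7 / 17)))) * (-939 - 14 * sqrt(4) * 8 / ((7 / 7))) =0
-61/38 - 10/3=-4.94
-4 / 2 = -2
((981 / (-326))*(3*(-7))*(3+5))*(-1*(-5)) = 412020 / 163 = 2527.73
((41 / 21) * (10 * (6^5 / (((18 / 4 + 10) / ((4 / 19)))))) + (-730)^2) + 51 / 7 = 2063925161 / 3857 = 535111.53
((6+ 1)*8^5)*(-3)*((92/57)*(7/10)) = -73859072/95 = -777463.92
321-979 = -658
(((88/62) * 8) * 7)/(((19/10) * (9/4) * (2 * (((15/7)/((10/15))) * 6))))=68992/143127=0.48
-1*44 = -44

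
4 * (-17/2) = -34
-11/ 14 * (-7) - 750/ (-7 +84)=-4.24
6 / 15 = 2 / 5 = 0.40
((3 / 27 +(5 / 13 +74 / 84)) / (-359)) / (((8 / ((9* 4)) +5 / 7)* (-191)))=2255 / 105184846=0.00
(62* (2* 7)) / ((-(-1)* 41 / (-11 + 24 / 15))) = -40796 / 205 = -199.00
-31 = -31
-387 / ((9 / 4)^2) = -688 / 9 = -76.44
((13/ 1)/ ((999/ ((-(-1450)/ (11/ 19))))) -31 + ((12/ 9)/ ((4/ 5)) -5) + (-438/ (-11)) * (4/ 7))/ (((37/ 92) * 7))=148697300/ 19923057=7.46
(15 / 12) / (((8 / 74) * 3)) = 185 / 48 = 3.85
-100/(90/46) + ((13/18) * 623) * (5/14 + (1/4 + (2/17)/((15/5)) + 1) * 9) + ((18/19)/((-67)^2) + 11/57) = 185493069265/34798728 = 5330.46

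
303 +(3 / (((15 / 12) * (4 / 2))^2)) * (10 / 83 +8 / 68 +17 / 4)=10764318 / 35275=305.15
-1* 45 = -45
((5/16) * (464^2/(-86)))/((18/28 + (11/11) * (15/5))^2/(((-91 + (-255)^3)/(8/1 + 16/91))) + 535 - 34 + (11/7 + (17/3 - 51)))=-120349959770040/70339749700639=-1.71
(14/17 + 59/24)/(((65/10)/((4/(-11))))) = -103/561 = -0.18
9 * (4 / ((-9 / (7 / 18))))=-1.56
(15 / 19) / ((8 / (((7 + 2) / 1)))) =135 / 152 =0.89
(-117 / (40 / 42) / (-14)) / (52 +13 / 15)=81 / 488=0.17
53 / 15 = 3.53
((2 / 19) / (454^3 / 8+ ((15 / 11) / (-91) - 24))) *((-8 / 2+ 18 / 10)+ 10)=39039 / 556165912090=0.00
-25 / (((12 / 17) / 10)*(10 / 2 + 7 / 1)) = -2125 / 72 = -29.51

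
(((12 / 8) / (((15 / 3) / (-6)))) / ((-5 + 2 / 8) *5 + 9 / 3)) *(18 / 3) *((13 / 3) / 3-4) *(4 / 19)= -2208 / 7885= -0.28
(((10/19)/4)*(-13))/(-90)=0.02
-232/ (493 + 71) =-58/ 141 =-0.41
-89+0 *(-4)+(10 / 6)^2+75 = -101 / 9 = -11.22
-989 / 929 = -1.06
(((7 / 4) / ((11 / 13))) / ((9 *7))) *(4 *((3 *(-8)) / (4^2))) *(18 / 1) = -39 / 11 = -3.55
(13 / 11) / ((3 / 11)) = 4.33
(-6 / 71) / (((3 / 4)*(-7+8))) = -8 / 71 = -0.11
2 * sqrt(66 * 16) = 8 * sqrt(66) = 64.99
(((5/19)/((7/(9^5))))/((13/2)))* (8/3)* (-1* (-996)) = 1568341440/1729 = 907080.07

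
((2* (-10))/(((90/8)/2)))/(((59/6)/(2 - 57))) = 3520/177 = 19.89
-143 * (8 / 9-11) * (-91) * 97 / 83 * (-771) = 29520498007 / 249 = 118556216.90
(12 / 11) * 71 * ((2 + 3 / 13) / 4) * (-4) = -24708 / 143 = -172.78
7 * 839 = 5873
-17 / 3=-5.67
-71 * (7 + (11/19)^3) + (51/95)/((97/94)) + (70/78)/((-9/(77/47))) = -28011468036407/54879167655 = -510.42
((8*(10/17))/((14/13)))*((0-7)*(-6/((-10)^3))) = -78/425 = -0.18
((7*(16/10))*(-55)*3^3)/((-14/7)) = 8316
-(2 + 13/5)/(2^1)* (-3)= 69/10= 6.90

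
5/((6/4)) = 10/3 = 3.33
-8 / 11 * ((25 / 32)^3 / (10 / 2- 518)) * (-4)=-15625 / 5778432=-0.00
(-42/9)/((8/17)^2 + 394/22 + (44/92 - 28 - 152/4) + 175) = -1023638/27991119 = -0.04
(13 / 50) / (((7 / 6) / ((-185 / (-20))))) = 1443 / 700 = 2.06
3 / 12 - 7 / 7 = -3 / 4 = -0.75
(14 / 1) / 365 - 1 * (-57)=20819 / 365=57.04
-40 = -40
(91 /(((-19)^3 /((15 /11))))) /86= -1365 /6488614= -0.00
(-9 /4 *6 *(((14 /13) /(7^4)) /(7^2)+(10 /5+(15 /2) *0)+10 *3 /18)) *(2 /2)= -21630663 /436982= -49.50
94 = 94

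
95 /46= 2.07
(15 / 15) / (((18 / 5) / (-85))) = -425 / 18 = -23.61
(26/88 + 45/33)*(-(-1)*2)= 73/22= 3.32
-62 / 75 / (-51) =62 / 3825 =0.02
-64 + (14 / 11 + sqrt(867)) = -690 / 11 + 17*sqrt(3) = -33.28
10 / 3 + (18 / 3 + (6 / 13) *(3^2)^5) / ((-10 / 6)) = -3188698 / 195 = -16352.30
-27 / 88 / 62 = -27 / 5456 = -0.00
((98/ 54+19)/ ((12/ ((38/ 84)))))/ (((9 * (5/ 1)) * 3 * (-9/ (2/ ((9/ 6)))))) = -0.00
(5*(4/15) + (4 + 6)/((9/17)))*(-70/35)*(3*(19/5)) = -6916/15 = -461.07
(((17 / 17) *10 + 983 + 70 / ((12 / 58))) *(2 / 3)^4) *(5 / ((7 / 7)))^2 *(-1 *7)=-11183200 / 243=-46021.40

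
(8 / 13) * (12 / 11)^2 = 1152 / 1573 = 0.73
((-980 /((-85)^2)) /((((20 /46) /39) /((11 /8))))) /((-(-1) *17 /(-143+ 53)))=4351347 /49130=88.57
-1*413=-413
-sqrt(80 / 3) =-4*sqrt(15) / 3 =-5.16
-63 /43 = -1.47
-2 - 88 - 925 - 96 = -1111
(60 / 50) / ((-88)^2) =3 / 19360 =0.00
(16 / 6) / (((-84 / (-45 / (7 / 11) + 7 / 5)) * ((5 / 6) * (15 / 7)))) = 9704 / 7875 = 1.23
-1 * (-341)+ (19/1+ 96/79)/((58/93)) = 1710983/4582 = 373.41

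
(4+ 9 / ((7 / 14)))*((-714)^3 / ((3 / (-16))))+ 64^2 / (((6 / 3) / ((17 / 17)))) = 42708671744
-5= -5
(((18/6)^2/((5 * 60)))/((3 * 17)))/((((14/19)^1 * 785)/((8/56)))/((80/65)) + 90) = 38/218333125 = 0.00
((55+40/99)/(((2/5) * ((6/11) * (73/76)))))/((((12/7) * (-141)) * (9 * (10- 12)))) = 3647525/60028776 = 0.06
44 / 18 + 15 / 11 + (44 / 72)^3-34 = -1922231 / 64152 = -29.96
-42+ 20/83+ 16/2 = -2802/83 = -33.76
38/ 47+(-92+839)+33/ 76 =2672723/ 3572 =748.24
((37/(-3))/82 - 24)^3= -209690452621/14886936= -14085.53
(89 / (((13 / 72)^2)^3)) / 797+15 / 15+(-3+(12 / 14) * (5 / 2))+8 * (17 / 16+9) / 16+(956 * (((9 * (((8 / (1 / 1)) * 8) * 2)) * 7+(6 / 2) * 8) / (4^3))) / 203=95545513549819351 / 24989896157408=3823.37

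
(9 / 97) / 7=0.01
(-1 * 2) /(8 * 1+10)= -1 /9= -0.11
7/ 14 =1/ 2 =0.50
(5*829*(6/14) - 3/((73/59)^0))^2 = 154107396/49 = 3145048.90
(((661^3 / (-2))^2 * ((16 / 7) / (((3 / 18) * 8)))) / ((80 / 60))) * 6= 2252021441268364947 / 14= 160858674376311781.93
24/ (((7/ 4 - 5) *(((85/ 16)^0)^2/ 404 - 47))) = 0.16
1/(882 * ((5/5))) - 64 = -56447/882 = -64.00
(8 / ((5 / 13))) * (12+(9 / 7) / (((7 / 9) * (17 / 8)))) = 1106976 / 4165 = 265.78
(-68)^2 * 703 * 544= 1768365568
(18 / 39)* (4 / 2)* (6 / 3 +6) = 96 / 13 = 7.38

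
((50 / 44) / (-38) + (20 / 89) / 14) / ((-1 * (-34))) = -0.00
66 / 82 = 33 / 41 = 0.80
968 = 968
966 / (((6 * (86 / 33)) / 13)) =69069 / 86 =803.13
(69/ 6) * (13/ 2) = 299/ 4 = 74.75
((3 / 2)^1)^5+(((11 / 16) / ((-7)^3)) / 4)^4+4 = 2692280510878071089 / 232218265089212416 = 11.59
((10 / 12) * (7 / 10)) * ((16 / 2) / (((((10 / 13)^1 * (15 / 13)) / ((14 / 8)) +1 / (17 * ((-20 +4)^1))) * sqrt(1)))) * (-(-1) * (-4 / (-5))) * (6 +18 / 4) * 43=2711928128 / 810085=3347.71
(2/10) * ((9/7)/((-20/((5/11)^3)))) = -45/37268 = -0.00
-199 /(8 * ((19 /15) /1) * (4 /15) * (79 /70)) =-1567125 /24016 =-65.25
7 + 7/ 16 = 119/ 16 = 7.44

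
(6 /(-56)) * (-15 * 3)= 135 /28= 4.82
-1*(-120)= 120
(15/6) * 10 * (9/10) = 45/2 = 22.50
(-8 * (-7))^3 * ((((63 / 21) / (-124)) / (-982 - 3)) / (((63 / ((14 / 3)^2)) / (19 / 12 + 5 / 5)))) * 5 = 307328 / 15957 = 19.26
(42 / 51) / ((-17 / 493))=-406 / 17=-23.88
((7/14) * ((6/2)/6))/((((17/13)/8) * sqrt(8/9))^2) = 3042/289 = 10.53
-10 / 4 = -5 / 2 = -2.50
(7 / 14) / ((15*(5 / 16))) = 8 / 75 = 0.11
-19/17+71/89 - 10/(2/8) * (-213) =12890276/1513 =8519.68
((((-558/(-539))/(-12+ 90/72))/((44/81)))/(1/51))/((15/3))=-2305098/1274735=-1.81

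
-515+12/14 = -3599/7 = -514.14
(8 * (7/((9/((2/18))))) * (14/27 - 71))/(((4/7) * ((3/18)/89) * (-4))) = 8298983/729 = 11384.06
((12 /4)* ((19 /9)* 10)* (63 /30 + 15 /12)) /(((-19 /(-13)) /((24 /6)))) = 1742 /3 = 580.67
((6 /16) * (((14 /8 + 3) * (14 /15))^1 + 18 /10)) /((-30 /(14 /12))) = -1309 /14400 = -0.09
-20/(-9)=20/9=2.22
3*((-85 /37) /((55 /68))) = -3468 /407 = -8.52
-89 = -89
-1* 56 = -56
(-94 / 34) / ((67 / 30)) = -1410 / 1139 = -1.24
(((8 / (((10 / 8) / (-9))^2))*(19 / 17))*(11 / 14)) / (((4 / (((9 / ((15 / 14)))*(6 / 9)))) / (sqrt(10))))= 1083456*sqrt(10) / 2125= 1612.32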